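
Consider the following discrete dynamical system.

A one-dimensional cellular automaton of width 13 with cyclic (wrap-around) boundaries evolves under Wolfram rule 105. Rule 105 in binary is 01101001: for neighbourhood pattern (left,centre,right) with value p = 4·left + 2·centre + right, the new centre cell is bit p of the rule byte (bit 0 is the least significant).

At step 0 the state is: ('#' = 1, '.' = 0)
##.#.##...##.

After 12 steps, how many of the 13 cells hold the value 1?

5

k=0  ##.#.##...##.
k=1  ###.###.#.###
k=2  ..###.##.##..
k=3  #.#.#######.#
k=4  ##.##.....###
k=5  .####.###.#..
k=6  .#..###.##..#
k=7  #...#.####...
k=8  ..#..##..#.#.
k=9  #....##...#..
k=10  ..##.##.#....
k=11  #.######..###
k=12  ###....#..#..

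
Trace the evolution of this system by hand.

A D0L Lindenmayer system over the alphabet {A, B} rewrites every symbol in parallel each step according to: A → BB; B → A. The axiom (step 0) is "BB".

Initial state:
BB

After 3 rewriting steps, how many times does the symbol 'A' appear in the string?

4

t=0: BB
t=1: AA
t=2: BBBB
t=3: AAAA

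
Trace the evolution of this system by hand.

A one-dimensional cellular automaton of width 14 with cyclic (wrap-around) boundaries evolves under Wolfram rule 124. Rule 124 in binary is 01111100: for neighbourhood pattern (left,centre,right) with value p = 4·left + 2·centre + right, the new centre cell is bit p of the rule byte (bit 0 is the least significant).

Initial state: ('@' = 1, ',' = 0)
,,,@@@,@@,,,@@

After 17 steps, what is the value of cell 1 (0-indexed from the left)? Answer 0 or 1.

1

gen 0: ,,,@@@,@@,,,@@
gen 1: @,,@,@@@@@,,@@
gen 2: @@,@@@,,,@@,@,
gen 3: @@@@,@@,,@@@@@
gen 4: ,,,@@@@@,@,,,,
gen 5: ,,,@,,,@@@@,,,
gen 6: ,,,@@,,@,,@@,,
gen 7: ,,,@@@,@@,@@@,
gen 8: ,,,@,@@@@@@,@@
gen 9: @,,@@@,,,,@@@@
gen 10: @@,@,@@,,,@,,,
gen 11: @@@@@@@@,,@@,,
gen 12: @,,,,,,@@,@@@,
gen 13: @@,,,,,@@@@,@@
gen 14: ,@@,,,,@,,@@@,
gen 15: ,@@@,,,@@,@,@@
gen 16: @@,@@,,@@@@@@@
gen 17: ,@@@@@,@,,,,,,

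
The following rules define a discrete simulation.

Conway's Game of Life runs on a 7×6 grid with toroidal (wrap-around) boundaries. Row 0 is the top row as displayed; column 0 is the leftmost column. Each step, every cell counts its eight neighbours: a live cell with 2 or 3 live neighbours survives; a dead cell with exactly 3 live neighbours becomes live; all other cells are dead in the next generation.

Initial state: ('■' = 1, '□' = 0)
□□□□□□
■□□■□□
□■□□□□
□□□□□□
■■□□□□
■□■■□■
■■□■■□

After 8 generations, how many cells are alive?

3

gen 0: □□□□□□
■□□■□□
□■□□□□
□□□□□□
■■□□□□
■□■■□■
■■□■■□
gen 1: ■■■■■■
□□□□□□
□□□□□□
■■□□□□
■■■□□■
□□□■□□
■■□■■□
gen 2: □□□□□□
■■■■■■
□□□□□□
□□■□□■
□□■□□■
□□□■□□
□□□□□□
gen 3: ■■■■■■
■■■■■■
□□□□□□
□□□□□□
□□■■■□
□□□□□□
□□□□□□
gen 4: □□□□□□
□□□□□□
■■■■■■
□□□■□□
□□□■□□
□□□■□□
■■■■■■
gen 5: ■■■■■■
■■■■■■
■■■■■■
■■□□□■
□□■■■□
■■□□□■
■■■■■■
gen 6: □□□□□□
□□□□□□
□□□□□□
□□□□□□
□□■■■□
□□□□□□
□□□□□□
gen 7: □□□□□□
□□□□□□
□□□□□□
□□□■□□
□□□■□□
□□□■□□
□□□□□□
gen 8: □□□□□□
□□□□□□
□□□□□□
□□□□□□
□□■■■□
□□□□□□
□□□□□□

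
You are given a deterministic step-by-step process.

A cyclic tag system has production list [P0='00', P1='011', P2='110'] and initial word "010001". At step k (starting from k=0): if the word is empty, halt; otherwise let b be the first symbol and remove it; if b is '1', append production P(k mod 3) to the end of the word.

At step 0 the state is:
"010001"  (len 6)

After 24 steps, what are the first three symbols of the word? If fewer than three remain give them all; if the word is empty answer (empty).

111

t=0: "010001"  (len 6)
t=1: "10001"  (len 5)
t=2: "0001011"  (len 7)
t=3: "001011"  (len 6)
t=4: "01011"  (len 5)
t=5: "1011"  (len 4)
t=6: "011110"  (len 6)
t=7: "11110"  (len 5)
t=8: "1110011"  (len 7)
t=9: "110011110"  (len 9)
t=10: "1001111000"  (len 10)
t=11: "001111000011"  (len 12)
t=12: "01111000011"  (len 11)
t=13: "1111000011"  (len 10)
t=14: "111000011011"  (len 12)
t=15: "11000011011110"  (len 14)
t=16: "100001101111000"  (len 15)
t=17: "00001101111000011"  (len 17)
t=18: "0001101111000011"  (len 16)
t=19: "001101111000011"  (len 15)
t=20: "01101111000011"  (len 14)
t=21: "1101111000011"  (len 13)
t=22: "10111100001100"  (len 14)
t=23: "0111100001100011"  (len 16)
t=24: "111100001100011"  (len 15)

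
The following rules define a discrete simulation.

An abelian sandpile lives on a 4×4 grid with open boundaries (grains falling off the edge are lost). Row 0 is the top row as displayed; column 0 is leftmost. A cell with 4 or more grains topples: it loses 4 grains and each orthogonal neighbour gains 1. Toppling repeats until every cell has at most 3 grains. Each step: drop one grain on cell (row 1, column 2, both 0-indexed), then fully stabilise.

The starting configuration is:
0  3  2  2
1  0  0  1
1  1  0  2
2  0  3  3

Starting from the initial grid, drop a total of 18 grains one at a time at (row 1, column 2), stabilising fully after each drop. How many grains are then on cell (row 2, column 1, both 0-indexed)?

t=0: 0  3  2  2
1  0  0  1
1  1  0  2
2  0  3  3
t=1: 0  3  2  2
1  0  1  1
1  1  0  2
2  0  3  3
t=2: 0  3  2  2
1  0  2  1
1  1  0  2
2  0  3  3
t=3: 0  3  2  2
1  0  3  1
1  1  0  2
2  0  3  3
t=4: 0  3  3  2
1  1  0  2
1  1  1  2
2  0  3  3
t=5: 0  3  3  2
1  1  1  2
1  1  1  2
2  0  3  3
t=6: 0  3  3  2
1  1  2  2
1  1  1  2
2  0  3  3
t=7: 0  3  3  2
1  1  3  2
1  1  1  2
2  0  3  3
t=8: 1  0  1  3
1  3  1  3
1  1  2  2
2  0  3  3
t=9: 1  0  1  3
1  3  2  3
1  1  2  2
2  0  3  3
t=10: 1  0  1  3
1  3  3  3
1  1  2  2
2  0  3  3
t=11: 1  1  3  0
2  0  2  1
1  2  3  3
2  0  3  3
t=12: 1  1  3  0
2  0  3  1
1  2  3  3
2  0  3  3
t=13: 1  2  0  1
2  1  2  3
1  3  2  1
2  1  1  1
t=14: 1  2  0  1
2  1  3  3
1  3  2  1
2  1  1  1
t=15: 1  2  1  2
2  2  1  0
1  3  3  2
2  1  1  1
t=16: 1  2  1  2
2  2  2  0
1  3  3  2
2  1  1  1
t=17: 1  2  1  2
2  2  3  0
1  3  3  2
2  1  1  1
t=18: 1  3  2  2
3  0  2  1
2  1  1  3
2  2  2  1

1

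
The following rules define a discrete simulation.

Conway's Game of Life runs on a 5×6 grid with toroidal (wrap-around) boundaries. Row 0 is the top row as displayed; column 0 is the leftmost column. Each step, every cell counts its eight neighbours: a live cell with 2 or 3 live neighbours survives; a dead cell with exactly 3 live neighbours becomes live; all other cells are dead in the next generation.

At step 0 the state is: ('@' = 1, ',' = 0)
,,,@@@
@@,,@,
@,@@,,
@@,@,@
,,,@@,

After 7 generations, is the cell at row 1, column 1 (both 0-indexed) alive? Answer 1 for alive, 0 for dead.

0

k=0  ,,,@@@
@@,,@,
@,@@,,
@@,@,@
,,,@@,
k=1  @,@,,,
@@,,,,
,,,@,,
@@,,,@
,,,,,,
k=2  @,,,,,
@@@,,,
,,@,,@
@,,,,,
,,,,,@
k=3  @,,,,@
@,@,,@
,,@,,@
@,,,,@
@,,,,@
k=4  ,,,,@,
,,,,@,
,,,,@,
,@,,@,
,@,,@,
k=5  ,,,@@@
,,,@@@
,,,@@@
,,,@@@
,,,@@@
k=6  @,@,,,
@,@,,,
@,@,,,
@,@,,,
@,@,,,
k=7  @,@@,@
@,@@,@
@,@@,@
@,@@,@
@,@@,@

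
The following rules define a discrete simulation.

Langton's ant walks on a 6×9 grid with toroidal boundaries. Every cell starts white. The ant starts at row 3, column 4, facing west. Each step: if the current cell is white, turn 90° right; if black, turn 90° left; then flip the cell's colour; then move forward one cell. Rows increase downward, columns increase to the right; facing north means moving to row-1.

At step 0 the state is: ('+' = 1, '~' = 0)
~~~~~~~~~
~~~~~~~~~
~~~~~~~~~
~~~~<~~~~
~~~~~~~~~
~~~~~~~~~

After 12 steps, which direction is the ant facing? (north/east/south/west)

west

gen 0: ~~~~~~~~~
~~~~~~~~~
~~~~~~~~~
~~~~<~~~~
~~~~~~~~~
~~~~~~~~~
gen 1: ~~~~~~~~~
~~~~~~~~~
~~~~^~~~~
~~~~+~~~~
~~~~~~~~~
~~~~~~~~~
gen 2: ~~~~~~~~~
~~~~~~~~~
~~~~+>~~~
~~~~+~~~~
~~~~~~~~~
~~~~~~~~~
gen 3: ~~~~~~~~~
~~~~~~~~~
~~~~++~~~
~~~~+v~~~
~~~~~~~~~
~~~~~~~~~
gen 4: ~~~~~~~~~
~~~~~~~~~
~~~~++~~~
~~~~<+~~~
~~~~~~~~~
~~~~~~~~~
gen 5: ~~~~~~~~~
~~~~~~~~~
~~~~++~~~
~~~~~+~~~
~~~~v~~~~
~~~~~~~~~
gen 6: ~~~~~~~~~
~~~~~~~~~
~~~~++~~~
~~~~~+~~~
~~~<+~~~~
~~~~~~~~~
gen 7: ~~~~~~~~~
~~~~~~~~~
~~~~++~~~
~~~^~+~~~
~~~++~~~~
~~~~~~~~~
gen 8: ~~~~~~~~~
~~~~~~~~~
~~~~++~~~
~~~+>+~~~
~~~++~~~~
~~~~~~~~~
gen 9: ~~~~~~~~~
~~~~~~~~~
~~~~++~~~
~~~+++~~~
~~~+v~~~~
~~~~~~~~~
gen 10: ~~~~~~~~~
~~~~~~~~~
~~~~++~~~
~~~+++~~~
~~~+~>~~~
~~~~~~~~~
gen 11: ~~~~~~~~~
~~~~~~~~~
~~~~++~~~
~~~+++~~~
~~~+~+~~~
~~~~~v~~~
gen 12: ~~~~~~~~~
~~~~~~~~~
~~~~++~~~
~~~+++~~~
~~~+~+~~~
~~~~<+~~~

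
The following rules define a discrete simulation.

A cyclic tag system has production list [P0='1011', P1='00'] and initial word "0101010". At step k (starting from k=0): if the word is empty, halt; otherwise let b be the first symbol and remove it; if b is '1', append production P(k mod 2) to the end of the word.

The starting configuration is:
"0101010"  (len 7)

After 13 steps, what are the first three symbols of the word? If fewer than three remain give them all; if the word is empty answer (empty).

(empty)

k=0  "0101010"  (len 7)
k=1  "101010"  (len 6)
k=2  "0101000"  (len 7)
k=3  "101000"  (len 6)
k=4  "0100000"  (len 7)
k=5  "100000"  (len 6)
k=6  "0000000"  (len 7)
k=7  "000000"  (len 6)
k=8  "00000"  (len 5)
k=9  "0000"  (len 4)
k=10  "000"  (len 3)
k=11  "00"  (len 2)
k=12  "0"  (len 1)
k=13  (halted — word empty)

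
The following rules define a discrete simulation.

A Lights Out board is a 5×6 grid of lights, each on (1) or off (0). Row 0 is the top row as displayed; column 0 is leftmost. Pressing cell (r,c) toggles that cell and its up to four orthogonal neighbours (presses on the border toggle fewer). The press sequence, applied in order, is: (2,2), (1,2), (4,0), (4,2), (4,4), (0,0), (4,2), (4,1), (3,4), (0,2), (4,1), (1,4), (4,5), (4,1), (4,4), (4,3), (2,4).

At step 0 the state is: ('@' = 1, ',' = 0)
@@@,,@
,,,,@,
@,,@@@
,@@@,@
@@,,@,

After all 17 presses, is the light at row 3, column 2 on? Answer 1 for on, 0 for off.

0

t=0: @@@,,@
,,,,@,
@,,@@@
,@@@,@
@@,,@,
t=1: @@@,,@
,,@,@,
@@@,@@
,@,@,@
@@,,@,
t=2: @@,,,@
,@,@@,
@@,,@@
,@,@,@
@@,,@,
t=3: @@,,,@
,@,@@,
@@,,@@
@@,@,@
,,,,@,
t=4: @@,,,@
,@,@@,
@@,,@@
@@@@,@
,@@@@,
t=5: @@,,,@
,@,@@,
@@,,@@
@@@@@@
,@@,,@
t=6: ,,,,,@
@@,@@,
@@,,@@
@@@@@@
,@@,,@
t=7: ,,,,,@
@@,@@,
@@,,@@
@@,@@@
,,,@,@
t=8: ,,,,,@
@@,@@,
@@,,@@
@,,@@@
@@@@,@
t=9: ,,,,,@
@@,@@,
@@,,,@
@,,,,,
@@@@@@
t=10: ,@@@,@
@@@@@,
@@,,,@
@,,,,,
@@@@@@
t=11: ,@@@,@
@@@@@,
@@,,,@
@@,,,,
,,,@@@
t=12: ,@@@@@
@@@,,@
@@,,@@
@@,,,,
,,,@@@
t=13: ,@@@@@
@@@,,@
@@,,@@
@@,,,@
,,,@,,
t=14: ,@@@@@
@@@,,@
@@,,@@
@,,,,@
@@@@,,
t=15: ,@@@@@
@@@,,@
@@,,@@
@,,,@@
@@@,@@
t=16: ,@@@@@
@@@,,@
@@,,@@
@,,@@@
@@,@,@
t=17: ,@@@@@
@@@,@@
@@,@,,
@,,@,@
@@,@,@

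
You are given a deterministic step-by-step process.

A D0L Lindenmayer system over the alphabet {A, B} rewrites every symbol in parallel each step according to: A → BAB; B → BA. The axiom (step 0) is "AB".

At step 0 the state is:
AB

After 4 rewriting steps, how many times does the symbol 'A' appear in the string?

t=0: AB
t=1: BABBA
t=2: BABABBABABAB
t=3: BABABBABABBABABABBABABBABABBA
t=4: BABABBABABBABABABBABABBABABABBABABBABABBABABABBABABBABABABBABABBABABAB

29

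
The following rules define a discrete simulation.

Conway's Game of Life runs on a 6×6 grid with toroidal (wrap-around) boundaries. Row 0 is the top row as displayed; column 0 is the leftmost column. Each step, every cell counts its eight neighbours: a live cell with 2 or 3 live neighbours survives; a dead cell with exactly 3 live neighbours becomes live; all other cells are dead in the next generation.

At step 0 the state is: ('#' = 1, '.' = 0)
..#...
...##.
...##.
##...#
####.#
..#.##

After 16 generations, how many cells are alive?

8

gen 0: ..#...
...##.
...##.
##...#
####.#
..#.##
gen 1: ..#..#
..#.#.
#.##..
......
...#..
....##
gen 2: .....#
..#.##
.###..
..##..
....#.
...###
gen 3: #.....
###.##
.#....
.#..#.
..#..#
...#.#
gen 4: ..##..
..#..#
...##.
###...
#.##.#
#...##
gen 5: ####..
..#...
#..###
#.....
..##..
#.....
gen 6: #.##..
......
##.###
###...
.#....
#.....
gen 7: .#....
......
...###
...##.
..#...
#.#...
gen 8: .#....
....#.
...#.#
..#..#
.##...
..#...
gen 9: ......
....#.
...#.#
#####.
.###..
..#...
gen 10: ......
....#.
##...#
#....#
#...#.
.###..
gen 11: ..##..
#....#
.#..#.
....#.
#.###.
.###..
gen 12: #..##.
######
#...#.
.##.#.
....##
......
gen 13: #.....
..#...
......
##..#.
...###
...#..
gen 14: ......
......
.#....
#..##.
#.##.#
...#.#
gen 15: ......
......
......
#..##.
###...
#.##.#
gen 16: ......
......
......
#.##.#
......
#.##.#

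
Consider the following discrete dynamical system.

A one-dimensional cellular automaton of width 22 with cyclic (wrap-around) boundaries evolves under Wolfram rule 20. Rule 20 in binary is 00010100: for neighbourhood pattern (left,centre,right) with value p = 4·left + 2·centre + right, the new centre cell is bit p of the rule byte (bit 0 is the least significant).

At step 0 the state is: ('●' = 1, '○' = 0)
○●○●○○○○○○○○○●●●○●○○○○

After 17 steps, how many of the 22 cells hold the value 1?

0) ○●○●○○○○○○○○○●●●○●○○○○
1) ○●○●●○○○○○○○○○○○○●●○○○
2) ○●○○○●○○○○○○○○○○○○○●○○
3) ○●●○○●●○○○○○○○○○○○○●●○
4) ○○○●○○○●○○○○○○○○○○○○○●
5) ●○○●●○○●●○○○○○○○○○○○○●
6) ○●○○○●○○○●○○○○○○○○○○○○
7) ○●●○○●●○○●●○○○○○○○○○○○
8) ○○○●○○○●○○○●○○○○○○○○○○
9) ○○○●●○○●●○○●●○○○○○○○○○
10) ○○○○○●○○○●○○○●○○○○○○○○
11) ○○○○○●●○○●●○○●●○○○○○○○
12) ○○○○○○○●○○○●○○○●○○○○○○
13) ○○○○○○○●●○○●●○○●●○○○○○
14) ○○○○○○○○○●○○○●○○○●○○○○
15) ○○○○○○○○○●●○○●●○○●●○○○
16) ○○○○○○○○○○○●○○○●○○○●○○
17) ○○○○○○○○○○○●●○○●●○○●●○

6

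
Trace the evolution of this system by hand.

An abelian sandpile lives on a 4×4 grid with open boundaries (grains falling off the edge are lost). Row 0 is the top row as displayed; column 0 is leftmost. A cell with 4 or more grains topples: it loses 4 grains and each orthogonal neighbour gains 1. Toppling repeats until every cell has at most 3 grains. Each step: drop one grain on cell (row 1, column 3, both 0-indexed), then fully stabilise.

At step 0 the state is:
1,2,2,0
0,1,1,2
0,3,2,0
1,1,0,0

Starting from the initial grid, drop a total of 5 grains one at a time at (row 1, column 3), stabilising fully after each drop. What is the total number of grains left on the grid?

20

[0] 1,2,2,0
0,1,1,2
0,3,2,0
1,1,0,0
[1] 1,2,2,0
0,1,1,3
0,3,2,0
1,1,0,0
[2] 1,2,2,1
0,1,2,0
0,3,2,1
1,1,0,0
[3] 1,2,2,1
0,1,2,1
0,3,2,1
1,1,0,0
[4] 1,2,2,1
0,1,2,2
0,3,2,1
1,1,0,0
[5] 1,2,2,1
0,1,2,3
0,3,2,1
1,1,0,0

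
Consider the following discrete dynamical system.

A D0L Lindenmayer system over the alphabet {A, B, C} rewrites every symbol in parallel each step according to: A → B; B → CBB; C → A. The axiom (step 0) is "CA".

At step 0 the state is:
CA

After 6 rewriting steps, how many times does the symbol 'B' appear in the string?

0) CA
1) AB
2) BCBB
3) CBBACBBCBB
4) ACBBCBBBACBBCBBACBBCBB
5) BACBBCBBACBBCBBCBBBACBBCBBACBBCBBBACBBCBBACBBCBB
6) CBBBACBBCBBACBBCBBBACBBCBBACBBCBBACBBCBBCBBBACBBCBBACBBCBBBACBBCBBACBBCBBCBBBACBBCBBACBBCBBBACBBCBBACBBCBB

64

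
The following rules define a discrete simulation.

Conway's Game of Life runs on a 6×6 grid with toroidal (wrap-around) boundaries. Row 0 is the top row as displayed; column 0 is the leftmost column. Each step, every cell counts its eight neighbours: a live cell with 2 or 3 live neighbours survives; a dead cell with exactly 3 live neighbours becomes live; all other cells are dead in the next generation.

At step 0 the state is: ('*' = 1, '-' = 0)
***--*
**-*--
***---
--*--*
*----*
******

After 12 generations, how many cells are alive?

gen 0: ***--*
**-*--
***---
--*--*
*----*
******
gen 1: ------
---*--
---*-*
--*--*
------
---*--
gen 2: ------
----*-
--**--
----*-
------
------
gen 3: ------
---*--
---**-
---*--
------
------
gen 4: ------
---**-
--***-
---**-
------
------
gen 5: ------
--*-*-
--*--*
--*-*-
------
------
gen 6: ------
---*--
-**-**
---*--
------
------
gen 7: ------
--***-
--*-*-
--***-
------
------
gen 8: ---*--
--*-*-
-*---*
--*-*-
---*--
------
gen 9: ---*--
--***-
-**-**
--***-
---*--
------
gen 10: --***-
-*---*
-*---*
-*---*
--***-
------
gen 11: --***-
-*-*-*
-**-**
-*-*-*
--***-
------
gen 12: --***-
-*---*
-*---*
-*---*
--***-
------

12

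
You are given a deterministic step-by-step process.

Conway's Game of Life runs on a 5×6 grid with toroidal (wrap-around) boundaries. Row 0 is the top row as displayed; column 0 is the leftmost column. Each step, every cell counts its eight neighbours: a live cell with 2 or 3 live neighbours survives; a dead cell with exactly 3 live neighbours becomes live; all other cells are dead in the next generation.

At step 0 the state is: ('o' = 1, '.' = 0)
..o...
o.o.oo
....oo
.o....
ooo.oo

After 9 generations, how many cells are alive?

8

[0] ..o...
o.o.oo
....oo
.o....
ooo.oo
[1] ..o...
oo..o.
.o.oo.
.ooo..
o.oo.o
[2] ..o.o.
oo..oo
....oo
.....o
o...o.
[3] ....o.
oo....
......
o.....
...oo.
[4] ...ooo
......
oo....
......
...ooo
[5] ...o.o
o...oo
......
o...oo
...o.o
[6] ...o..
o...oo
......
o...oo
...o..
[7] ...o.o
....oo
......
....oo
...o.o
[8] o..o.o
....oo
......
....oo
o..o.o
[9] ...o..
o...oo
......
o...oo
...o..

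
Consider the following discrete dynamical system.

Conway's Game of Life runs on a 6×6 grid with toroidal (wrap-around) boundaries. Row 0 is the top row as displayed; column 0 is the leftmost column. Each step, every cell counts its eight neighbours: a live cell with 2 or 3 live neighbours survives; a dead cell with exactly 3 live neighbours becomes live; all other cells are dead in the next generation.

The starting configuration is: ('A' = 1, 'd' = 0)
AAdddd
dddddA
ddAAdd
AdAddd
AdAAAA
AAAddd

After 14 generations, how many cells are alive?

step 0: AAdddd
dddddA
ddAAdd
AdAddd
AdAAAA
AAAddd
step 1: ddAddA
AAAddd
dAAAdd
Addddd
ddddAd
ddddAd
step 2: AdAAdA
Addddd
dddAdd
dAAAdd
dddddA
dddAAA
step 3: AAAAdd
AAAAAA
dAdAdd
ddAAAd
AddddA
ddAAdd
step 4: dddddd
dddddA
dddddd
AAAAAA
dAdddA
dddAAA
step 5: dddddA
dddddd
dAAAdd
dAAAAA
dAdddd
AdddAA
step 6: AdddAA
ddAddd
AAdddd
ddddAd
dAdddd
AdddAA
step 7: AAdAAd
dddddd
dAdddd
AAdddd
AdddAd
dAddAd
step 8: AAAAAA
AAAddd
AAdddd
AAdddA
Addddd
dAAdAd
step 9: ddddAd
ddddAd
dddddd
dddddA
ddAddd
ddddAd
step 10: dddAAA
dddddd
dddddd
dddddd
dddddd
dddAdd
step 11: dddAAd
ddddAd
dddddd
dddddd
dddddd
dddAdd
step 12: dddAAd
dddAAd
dddddd
dddddd
dddddd
dddAAd
step 13: ddAddA
dddAAd
dddddd
dddddd
dddddd
dddAAd
step 14: ddAddA
dddAAd
dddddd
dddddd
dddddd
dddAAd

6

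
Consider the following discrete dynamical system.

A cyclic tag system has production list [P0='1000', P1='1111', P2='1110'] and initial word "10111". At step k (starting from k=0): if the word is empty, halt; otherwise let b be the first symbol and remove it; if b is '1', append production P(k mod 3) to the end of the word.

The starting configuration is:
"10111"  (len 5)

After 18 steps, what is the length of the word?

t=0: "10111"  (len 5)
t=1: "01111000"  (len 8)
t=2: "1111000"  (len 7)
t=3: "1110001110"  (len 10)
t=4: "1100011101000"  (len 13)
t=5: "1000111010001111"  (len 16)
t=6: "0001110100011111110"  (len 19)
t=7: "001110100011111110"  (len 18)
t=8: "01110100011111110"  (len 17)
t=9: "1110100011111110"  (len 16)
t=10: "1101000111111101000"  (len 19)
t=11: "1010001111111010001111"  (len 22)
t=12: "0100011111110100011111110"  (len 25)
t=13: "100011111110100011111110"  (len 24)
t=14: "000111111101000111111101111"  (len 27)
t=15: "00111111101000111111101111"  (len 26)
t=16: "0111111101000111111101111"  (len 25)
t=17: "111111101000111111101111"  (len 24)
t=18: "111111010001111111011111110"  (len 27)

27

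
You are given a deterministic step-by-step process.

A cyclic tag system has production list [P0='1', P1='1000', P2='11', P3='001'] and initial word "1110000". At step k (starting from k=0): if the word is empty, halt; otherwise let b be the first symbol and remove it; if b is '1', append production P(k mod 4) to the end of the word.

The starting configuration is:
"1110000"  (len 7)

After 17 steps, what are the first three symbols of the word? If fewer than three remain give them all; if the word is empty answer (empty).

0) "1110000"  (len 7)
1) "1100001"  (len 7)
2) "1000011000"  (len 10)
3) "00001100011"  (len 11)
4) "0001100011"  (len 10)
5) "001100011"  (len 9)
6) "01100011"  (len 8)
7) "1100011"  (len 7)
8) "100011001"  (len 9)
9) "000110011"  (len 9)
10) "00110011"  (len 8)
11) "0110011"  (len 7)
12) "110011"  (len 6)
13) "100111"  (len 6)
14) "001111000"  (len 9)
15) "01111000"  (len 8)
16) "1111000"  (len 7)
17) "1110001"  (len 7)

111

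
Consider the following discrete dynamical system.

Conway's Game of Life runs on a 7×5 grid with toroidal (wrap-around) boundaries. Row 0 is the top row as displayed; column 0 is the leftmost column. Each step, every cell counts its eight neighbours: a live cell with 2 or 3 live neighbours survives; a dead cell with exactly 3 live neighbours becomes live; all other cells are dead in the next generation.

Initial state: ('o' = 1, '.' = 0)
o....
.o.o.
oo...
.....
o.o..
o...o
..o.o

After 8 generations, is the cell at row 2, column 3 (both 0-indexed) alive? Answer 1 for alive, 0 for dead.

1

0) o....
.o.o.
oo...
.....
o.o..
o...o
..o.o
1) ooooo
.oo.o
ooo..
o....
oo..o
o...o
.o.oo
2) .....
.....
..ooo
..o..
.o...
..o..
.....
3) .....
...o.
..oo.
.oo..
.oo..
.....
.....
4) .....
..oo.
.o.o.
.....
.oo..
.....
.....
5) .....
..oo.
...o.
.o...
.....
.....
.....
6) .....
..oo.
...o.
.....
.....
.....
.....
7) .....
..oo.
..oo.
.....
.....
.....
.....
8) .....
..oo.
..oo.
.....
.....
.....
.....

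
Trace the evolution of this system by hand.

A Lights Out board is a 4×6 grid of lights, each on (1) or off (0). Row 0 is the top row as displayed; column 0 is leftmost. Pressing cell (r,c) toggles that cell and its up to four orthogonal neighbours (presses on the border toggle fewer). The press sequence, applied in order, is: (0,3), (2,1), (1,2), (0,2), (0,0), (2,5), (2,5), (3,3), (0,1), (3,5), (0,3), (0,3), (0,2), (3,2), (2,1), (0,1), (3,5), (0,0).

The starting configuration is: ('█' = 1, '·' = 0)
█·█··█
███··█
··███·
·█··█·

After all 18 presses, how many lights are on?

9

gen 0: █·█··█
███··█
··███·
·█··█·
gen 1: █··███
████·█
··███·
·█··█·
gen 2: █··███
█·██·█
██·██·
····█·
gen 3: █·████
██···█
█████·
····█·
gen 4: ██··██
███··█
█████·
····█·
gen 5: ····██
·██··█
█████·
····█·
gen 6: ····██
·██···
████·█
····██
gen 7: ····██
·██··█
█████·
····█·
gen 8: ····██
·██··█
███·█·
··██··
gen 9: ███·██
··█··█
███·█·
··██··
gen 10: ███·██
··█··█
███·██
··████
gen 11: ██·█·█
··██·█
███·██
··████
gen 12: ███·██
··█··█
███·██
··████
gen 13: █··███
·····█
███·██
··████
gen 14: █··███
·····█
██··██
·█··██
gen 15: █··███
·█···█
··█·██
····██
gen 16: ·█████
·····█
··█·██
····██
gen 17: ·█████
·····█
··█·█·
······
gen 18: █·████
█····█
··█·█·
······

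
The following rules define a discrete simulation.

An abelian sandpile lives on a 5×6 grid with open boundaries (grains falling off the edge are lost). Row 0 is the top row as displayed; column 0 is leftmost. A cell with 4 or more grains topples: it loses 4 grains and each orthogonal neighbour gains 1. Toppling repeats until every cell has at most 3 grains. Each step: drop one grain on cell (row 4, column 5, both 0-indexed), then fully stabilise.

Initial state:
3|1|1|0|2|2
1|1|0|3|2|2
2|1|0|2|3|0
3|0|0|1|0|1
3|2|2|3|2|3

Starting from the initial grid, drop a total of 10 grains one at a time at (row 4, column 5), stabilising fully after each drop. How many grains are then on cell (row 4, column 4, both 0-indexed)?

step 0: 3|1|1|0|2|2
1|1|0|3|2|2
2|1|0|2|3|0
3|0|0|1|0|1
3|2|2|3|2|3
step 1: 3|1|1|0|2|2
1|1|0|3|2|2
2|1|0|2|3|0
3|0|0|1|0|2
3|2|2|3|3|0
step 2: 3|1|1|0|2|2
1|1|0|3|2|2
2|1|0|2|3|0
3|0|0|1|0|2
3|2|2|3|3|1
step 3: 3|1|1|0|2|2
1|1|0|3|2|2
2|1|0|2|3|0
3|0|0|1|0|2
3|2|2|3|3|2
step 4: 3|1|1|0|2|2
1|1|0|3|2|2
2|1|0|2|3|0
3|0|0|1|0|2
3|2|2|3|3|3
step 5: 3|1|1|0|2|2
1|1|0|3|2|2
2|1|0|2|3|0
3|0|0|2|1|3
3|2|3|0|1|1
step 6: 3|1|1|0|2|2
1|1|0|3|2|2
2|1|0|2|3|0
3|0|0|2|1|3
3|2|3|0|1|2
step 7: 3|1|1|0|2|2
1|1|0|3|2|2
2|1|0|2|3|0
3|0|0|2|1|3
3|2|3|0|1|3
step 8: 3|1|1|0|2|2
1|1|0|3|2|2
2|1|0|2|3|1
3|0|0|2|2|0
3|2|3|0|2|1
step 9: 3|1|1|0|2|2
1|1|0|3|2|2
2|1|0|2|3|1
3|0|0|2|2|0
3|2|3|0|2|2
step 10: 3|1|1|0|2|2
1|1|0|3|2|2
2|1|0|2|3|1
3|0|0|2|2|0
3|2|3|0|2|3

2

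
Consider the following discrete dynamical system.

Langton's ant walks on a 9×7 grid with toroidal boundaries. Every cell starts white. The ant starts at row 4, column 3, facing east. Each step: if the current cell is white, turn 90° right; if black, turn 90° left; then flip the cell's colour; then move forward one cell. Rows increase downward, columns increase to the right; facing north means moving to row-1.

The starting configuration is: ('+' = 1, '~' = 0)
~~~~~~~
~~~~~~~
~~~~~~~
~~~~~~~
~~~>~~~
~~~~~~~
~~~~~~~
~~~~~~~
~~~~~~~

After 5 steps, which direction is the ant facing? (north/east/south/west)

north

[0] ~~~~~~~
~~~~~~~
~~~~~~~
~~~~~~~
~~~>~~~
~~~~~~~
~~~~~~~
~~~~~~~
~~~~~~~
[1] ~~~~~~~
~~~~~~~
~~~~~~~
~~~~~~~
~~~+~~~
~~~v~~~
~~~~~~~
~~~~~~~
~~~~~~~
[2] ~~~~~~~
~~~~~~~
~~~~~~~
~~~~~~~
~~~+~~~
~~<+~~~
~~~~~~~
~~~~~~~
~~~~~~~
[3] ~~~~~~~
~~~~~~~
~~~~~~~
~~~~~~~
~~^+~~~
~~++~~~
~~~~~~~
~~~~~~~
~~~~~~~
[4] ~~~~~~~
~~~~~~~
~~~~~~~
~~~~~~~
~~+>~~~
~~++~~~
~~~~~~~
~~~~~~~
~~~~~~~
[5] ~~~~~~~
~~~~~~~
~~~~~~~
~~~^~~~
~~+~~~~
~~++~~~
~~~~~~~
~~~~~~~
~~~~~~~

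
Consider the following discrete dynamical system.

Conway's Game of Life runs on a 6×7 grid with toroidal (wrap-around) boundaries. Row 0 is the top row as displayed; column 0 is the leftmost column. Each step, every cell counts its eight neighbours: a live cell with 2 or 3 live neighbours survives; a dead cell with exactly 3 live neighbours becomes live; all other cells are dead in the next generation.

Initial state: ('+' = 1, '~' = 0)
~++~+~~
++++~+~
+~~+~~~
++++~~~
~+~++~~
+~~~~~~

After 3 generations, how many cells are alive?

10

t=0: ~++~+~~
++++~+~
+~~+~~~
++++~~~
~+~++~~
+~~~~~~
t=1: ~~~~+~+
+~~~~~+
~~~~~~~
+~~~~~~
~~~++~~
+~~~+~~
t=2: ~~~~~~+
+~~~~++
+~~~~~+
~~~~~~~
~~~++~~
~~~~+~~
t=3: +~~~~~+
~~~~~+~
+~~~~+~
~~~~~~~
~~~++~~
~~~+++~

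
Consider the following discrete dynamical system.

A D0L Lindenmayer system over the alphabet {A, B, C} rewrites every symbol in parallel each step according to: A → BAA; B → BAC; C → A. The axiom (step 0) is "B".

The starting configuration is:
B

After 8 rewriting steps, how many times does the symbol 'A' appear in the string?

1764

gen 0: B
gen 1: BAC
gen 2: BACBAAA
gen 3: BACBAAABACBAABAABAA
gen 4: BACBAAABACBAABAABAABACBAAABACBAABAABACBAABAABACBAABAA
gen 5: BACBAAABACBAABAABAABACBAAABACBAABAABACBAABAABACBAABAABACBA…ACBAABAABACBAAABACBAABAABACBAABAABACBAAABACBAABAABACBAABAA  (len 147)
gen 6: BACBAAABACBAABAABAABACBAAABACBAABAABACBAABAABACBAABAABACBA…AABAABAABACBAAABACBAABAABACBAABAABACBAAABACBAABAABACBAABAA  (len 407)
gen 7: BACBAAABACBAABAABAABACBAAABACBAABAABACBAABAABACBAABAABACBA…AABAABAABACBAAABACBAABAABACBAABAABACBAAABACBAABAABACBAABAA  (len 1127)
gen 8: BACBAAABACBAABAABAABACBAAABACBAABAABACBAABAABACBAABAABACBA…AABAABAABACBAAABACBAABAABACBAABAABACBAAABACBAABAABACBAABAA  (len 3121)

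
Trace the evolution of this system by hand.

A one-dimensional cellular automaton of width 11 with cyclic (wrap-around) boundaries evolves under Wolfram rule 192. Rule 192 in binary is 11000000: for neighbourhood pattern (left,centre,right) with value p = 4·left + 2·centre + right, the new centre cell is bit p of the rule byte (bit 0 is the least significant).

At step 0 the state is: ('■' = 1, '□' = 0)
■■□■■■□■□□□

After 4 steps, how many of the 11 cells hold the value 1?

step 0: ■■□■■■□■□□□
step 1: □■□□■■□□□□□
step 2: □□□□□■□□□□□
step 3: □□□□□□□□□□□
step 4: □□□□□□□□□□□

0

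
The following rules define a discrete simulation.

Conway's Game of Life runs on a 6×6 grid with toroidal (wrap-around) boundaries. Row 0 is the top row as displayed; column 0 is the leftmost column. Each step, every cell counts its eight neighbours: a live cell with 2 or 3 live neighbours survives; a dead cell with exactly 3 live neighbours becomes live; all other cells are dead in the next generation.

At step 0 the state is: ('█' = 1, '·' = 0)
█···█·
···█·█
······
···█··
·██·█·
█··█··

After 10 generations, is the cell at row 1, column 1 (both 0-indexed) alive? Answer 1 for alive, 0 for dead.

1

0) █···█·
···█·█
······
···█··
·██·█·
█··█··
1) █··██·
····██
····█·
··██··
·██·█·
█·███·
2) ███···
······
····██
·██·█·
····██
█·····
3) ██····
██···█
···███
█·····
██·███
█·····
4) ······
·██···
·█··█·
·██···
·█··█·
··█·█·
5) ·███··
·██···
█··█··
████··
·█····
···█··
6) ·█·█··
█·····
█··█··
█··█··
██·█··
·█·█··
7) ██····
███···
██···█
█··███
██·██·
·█·██·
8) ···█·█
··█···
···█··
···█··
·█····
···██·
9) ··██··
··███·
··██··
··█···
··███·
··███·
10) ·█····
·█··█·
·█··█·
·█··█·
·█··█·
·█····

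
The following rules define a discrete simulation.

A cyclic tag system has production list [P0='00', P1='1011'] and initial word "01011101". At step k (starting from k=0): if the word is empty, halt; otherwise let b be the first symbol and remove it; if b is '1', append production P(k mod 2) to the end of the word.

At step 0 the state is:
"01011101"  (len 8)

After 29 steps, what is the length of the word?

29

t=0: "01011101"  (len 8)
t=1: "1011101"  (len 7)
t=2: "0111011011"  (len 10)
t=3: "111011011"  (len 9)
t=4: "110110111011"  (len 12)
t=5: "1011011101100"  (len 13)
t=6: "0110111011001011"  (len 16)
t=7: "110111011001011"  (len 15)
t=8: "101110110010111011"  (len 18)
t=9: "0111011001011101100"  (len 19)
t=10: "111011001011101100"  (len 18)
t=11: "1101100101110110000"  (len 19)
t=12: "1011001011101100001011"  (len 22)
t=13: "01100101110110000101100"  (len 23)
t=14: "1100101110110000101100"  (len 22)
t=15: "10010111011000010110000"  (len 23)
t=16: "00101110110000101100001011"  (len 26)
t=17: "0101110110000101100001011"  (len 25)
t=18: "101110110000101100001011"  (len 24)
t=19: "0111011000010110000101100"  (len 25)
t=20: "111011000010110000101100"  (len 24)
t=21: "1101100001011000010110000"  (len 25)
t=22: "1011000010110000101100001011"  (len 28)
t=23: "01100001011000010110000101100"  (len 29)
t=24: "1100001011000010110000101100"  (len 28)
t=25: "10000101100001011000010110000"  (len 29)
t=26: "00001011000010110000101100001011"  (len 32)
t=27: "0001011000010110000101100001011"  (len 31)
t=28: "001011000010110000101100001011"  (len 30)
t=29: "01011000010110000101100001011"  (len 29)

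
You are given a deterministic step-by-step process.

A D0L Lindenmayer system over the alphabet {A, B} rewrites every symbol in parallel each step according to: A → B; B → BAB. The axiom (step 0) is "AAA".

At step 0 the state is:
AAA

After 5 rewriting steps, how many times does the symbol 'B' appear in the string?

87

step 0: AAA
step 1: BBB
step 2: BABBABBAB
step 3: BABBBABBABBBABBABBBAB
step 4: BABBBABBABBABBBABBABBBABBABBABBBABBABBBABBABBABBBAB
step 5: BABBBABBABBABBBABBABBBABBABBBABBABBABBBABBABBBABBABBABBBAB…BABBBABBABBABBBABBABBBABBABBABBBABBABBBABBABBBABBABBABBBAB  (len 123)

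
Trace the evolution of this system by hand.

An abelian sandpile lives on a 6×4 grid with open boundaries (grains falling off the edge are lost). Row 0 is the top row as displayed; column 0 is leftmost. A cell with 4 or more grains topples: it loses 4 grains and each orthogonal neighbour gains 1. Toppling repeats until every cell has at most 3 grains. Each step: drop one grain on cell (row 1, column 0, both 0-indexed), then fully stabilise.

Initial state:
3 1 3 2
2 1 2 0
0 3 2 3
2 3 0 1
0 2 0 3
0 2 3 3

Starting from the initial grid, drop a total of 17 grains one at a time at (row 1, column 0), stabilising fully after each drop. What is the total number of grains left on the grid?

42

k=0  3 1 3 2
2 1 2 0
0 3 2 3
2 3 0 1
0 2 0 3
0 2 3 3
k=1  3 1 3 2
3 1 2 0
0 3 2 3
2 3 0 1
0 2 0 3
0 2 3 3
k=2  0 2 3 2
1 2 2 0
1 3 2 3
2 3 0 1
0 2 0 3
0 2 3 3
k=3  0 2 3 2
2 2 2 0
1 3 2 3
2 3 0 1
0 2 0 3
0 2 3 3
k=4  0 2 3 2
3 2 2 0
1 3 2 3
2 3 0 1
0 2 0 3
0 2 3 3
k=5  1 2 3 2
0 3 2 0
2 3 2 3
2 3 0 1
0 2 0 3
0 2 3 3
k=6  1 2 3 2
1 3 2 0
2 3 2 3
2 3 0 1
0 2 0 3
0 2 3 3
k=7  1 2 3 2
2 3 2 0
2 3 2 3
2 3 0 1
0 2 0 3
0 2 3 3
k=8  1 2 3 2
3 3 2 0
2 3 2 3
2 3 0 1
0 2 0 3
0 2 3 3
k=9  2 3 3 2
2 1 3 0
1 2 3 3
0 1 1 1
1 3 0 3
0 2 3 3
k=10  2 3 3 2
3 1 3 0
1 2 3 3
0 1 1 1
1 3 0 3
0 2 3 3
k=11  3 3 3 2
0 2 3 0
2 2 3 3
0 1 1 1
1 3 0 3
0 2 3 3
k=12  3 3 3 2
1 2 3 0
2 2 3 3
0 1 1 1
1 3 0 3
0 2 3 3
k=13  3 3 3 2
2 2 3 0
2 2 3 3
0 1 1 1
1 3 0 3
0 2 3 3
k=14  3 3 3 2
3 2 3 0
2 2 3 3
0 1 1 1
1 3 0 3
0 2 3 3
k=15  1 2 1 3
3 2 2 2
0 1 2 0
1 2 2 2
1 3 0 3
0 2 3 3
k=16  2 2 1 3
0 3 2 2
1 1 2 0
1 2 2 2
1 3 0 3
0 2 3 3
k=17  2 2 1 3
1 3 2 2
1 1 2 0
1 2 2 2
1 3 0 3
0 2 3 3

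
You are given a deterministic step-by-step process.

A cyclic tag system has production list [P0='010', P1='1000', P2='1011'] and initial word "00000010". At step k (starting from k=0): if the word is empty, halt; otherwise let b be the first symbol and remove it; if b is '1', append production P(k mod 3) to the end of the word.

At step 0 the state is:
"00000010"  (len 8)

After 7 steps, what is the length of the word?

t=0: "00000010"  (len 8)
t=1: "0000010"  (len 7)
t=2: "000010"  (len 6)
t=3: "00010"  (len 5)
t=4: "0010"  (len 4)
t=5: "010"  (len 3)
t=6: "10"  (len 2)
t=7: "0010"  (len 4)

4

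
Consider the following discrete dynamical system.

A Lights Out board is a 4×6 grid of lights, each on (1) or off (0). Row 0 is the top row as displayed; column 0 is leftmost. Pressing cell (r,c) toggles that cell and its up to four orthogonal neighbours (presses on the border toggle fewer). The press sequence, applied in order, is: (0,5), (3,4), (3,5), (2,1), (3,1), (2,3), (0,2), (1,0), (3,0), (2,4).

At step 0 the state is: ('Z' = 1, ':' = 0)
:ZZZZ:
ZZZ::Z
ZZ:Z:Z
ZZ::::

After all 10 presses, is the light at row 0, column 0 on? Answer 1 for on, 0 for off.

[0] :ZZZZ:
ZZZ::Z
ZZ:Z:Z
ZZ::::
[1] :ZZZ:Z
ZZZ:::
ZZ:Z:Z
ZZ::::
[2] :ZZZ:Z
ZZZ:::
ZZ:ZZZ
ZZ:ZZZ
[3] :ZZZ:Z
ZZZ:::
ZZ:ZZ:
ZZ:Z::
[4] :ZZZ:Z
Z:Z:::
::ZZZ:
Z::Z::
[5] :ZZZ:Z
Z:Z:::
:ZZZZ:
:ZZZ::
[6] :ZZZ:Z
Z:ZZ::
:Z::::
:ZZ:::
[7] :::::Z
Z::Z::
:Z::::
:ZZ:::
[8] Z::::Z
:Z:Z::
ZZ::::
:ZZ:::
[9] Z::::Z
:Z:Z::
:Z::::
Z:Z:::
[10] Z::::Z
:Z:ZZ:
:Z:ZZZ
Z:Z:Z:

1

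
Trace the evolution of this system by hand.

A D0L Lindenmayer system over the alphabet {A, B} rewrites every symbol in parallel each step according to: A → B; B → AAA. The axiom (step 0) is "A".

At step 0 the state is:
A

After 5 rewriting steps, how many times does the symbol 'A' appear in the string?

0

gen 0: A
gen 1: B
gen 2: AAA
gen 3: BBB
gen 4: AAAAAAAAA
gen 5: BBBBBBBBB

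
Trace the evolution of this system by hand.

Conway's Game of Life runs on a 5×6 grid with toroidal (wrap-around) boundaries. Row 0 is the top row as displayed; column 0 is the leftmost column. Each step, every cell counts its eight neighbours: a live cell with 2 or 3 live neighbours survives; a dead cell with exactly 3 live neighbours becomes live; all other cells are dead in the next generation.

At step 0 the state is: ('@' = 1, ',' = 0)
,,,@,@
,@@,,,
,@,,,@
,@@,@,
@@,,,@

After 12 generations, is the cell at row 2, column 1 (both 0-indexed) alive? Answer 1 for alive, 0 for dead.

t=0: ,,,@,@
,@@,,,
,@,,,@
,@@,@,
@@,,,@
t=1: ,,,,@@
,@@,@,
,,,@,,
,,@,@,
,@,@,@
t=2: ,@,,,@
,,@,@@
,@,,@,
,,@,@,
@,@@,@
t=3: ,@,,,,
,@@@@@
,@@,@,
@,@,@,
@,@@,@
t=4: ,,,,,,
,,,,@@
,,,,,,
@,,,@,
@,@@@@
t=5: @,,,,,
,,,,,,
,,,,@,
@@,,@,
@@,@@,
t=6: @@,,,@
,,,,,,
,,,,,@
@@@,@,
,,@@@,
t=7: @@@@@@
,,,,,@
@@,,,@
@@@,@,
,,,,@,
t=8: @@@@,,
,,,@,,
,,@,@,
,,@@@,
,,,,,,
t=9: ,@@@,,
,,,,@,
,,@,@,
,,@,@,
,,,,@,
t=10: ,,@@@,
,@,,@,
,,,,@@
,,,,@@
,@,,@,
t=11: ,@@,@@
,,@,,,
@,,@,,
@,,@,,
,,@,,,
t=12: ,@@,,,
@,@,@@
,@@@,,
,@@@,,
@,@,@@

1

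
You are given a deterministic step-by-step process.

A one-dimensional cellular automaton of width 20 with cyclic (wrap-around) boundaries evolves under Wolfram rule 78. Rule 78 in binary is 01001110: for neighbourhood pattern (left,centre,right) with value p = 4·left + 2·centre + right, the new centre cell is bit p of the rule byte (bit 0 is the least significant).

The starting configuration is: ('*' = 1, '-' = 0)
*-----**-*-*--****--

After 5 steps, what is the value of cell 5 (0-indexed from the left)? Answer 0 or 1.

gen 0: *-----**-*-*--****--
gen 1: *----***-*-*-**--*-*
gen 2: *---**-*-*-*-**-**-*
gen 3: *--***-*-*-*-**-**-*
gen 4: *-**-*-*-*-*-**-**-*
gen 5: *-**-*-*-*-*-**-**-*

1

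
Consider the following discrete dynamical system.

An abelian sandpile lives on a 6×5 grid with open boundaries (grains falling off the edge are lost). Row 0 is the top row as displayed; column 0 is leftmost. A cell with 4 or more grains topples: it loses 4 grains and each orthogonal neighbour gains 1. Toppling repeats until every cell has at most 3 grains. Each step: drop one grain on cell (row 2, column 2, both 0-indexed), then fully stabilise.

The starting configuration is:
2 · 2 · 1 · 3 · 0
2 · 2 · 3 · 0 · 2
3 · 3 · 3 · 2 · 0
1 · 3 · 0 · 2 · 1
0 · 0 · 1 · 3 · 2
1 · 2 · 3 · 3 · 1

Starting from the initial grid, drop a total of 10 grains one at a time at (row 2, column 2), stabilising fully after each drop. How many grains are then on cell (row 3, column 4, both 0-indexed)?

2

step 0: 2 · 2 · 1 · 3 · 0
2 · 2 · 3 · 0 · 2
3 · 3 · 3 · 2 · 0
1 · 3 · 0 · 2 · 1
0 · 0 · 1 · 3 · 2
1 · 2 · 3 · 3 · 1
step 1: 3 · 3 · 2 · 3 · 0
0 · 1 · 1 · 1 · 2
1 · 3 · 2 · 3 · 0
3 · 0 · 2 · 2 · 1
0 · 1 · 1 · 3 · 2
1 · 2 · 3 · 3 · 1
step 2: 3 · 3 · 2 · 3 · 0
0 · 1 · 1 · 1 · 2
1 · 3 · 3 · 3 · 0
3 · 0 · 2 · 2 · 1
0 · 1 · 1 · 3 · 2
1 · 2 · 3 · 3 · 1
step 3: 3 · 3 · 2 · 3 · 0
0 · 2 · 2 · 2 · 2
2 · 0 · 2 · 0 · 1
3 · 1 · 3 · 3 · 1
0 · 1 · 1 · 3 · 2
1 · 2 · 3 · 3 · 1
step 4: 3 · 3 · 2 · 3 · 0
0 · 2 · 2 · 2 · 2
2 · 0 · 3 · 0 · 1
3 · 1 · 3 · 3 · 1
0 · 1 · 1 · 3 · 2
1 · 2 · 3 · 3 · 1
step 5: 3 · 3 · 2 · 3 · 0
0 · 2 · 3 · 2 · 2
2 · 1 · 1 · 2 · 1
3 · 2 · 2 · 1 · 2
0 · 2 · 0 · 2 · 3
1 · 3 · 1 · 1 · 2
step 6: 3 · 3 · 2 · 3 · 0
0 · 2 · 3 · 2 · 2
2 · 1 · 2 · 2 · 1
3 · 2 · 2 · 1 · 2
0 · 2 · 0 · 2 · 3
1 · 3 · 1 · 1 · 2
step 7: 3 · 3 · 2 · 3 · 0
0 · 2 · 3 · 2 · 2
2 · 1 · 3 · 2 · 1
3 · 2 · 2 · 1 · 2
0 · 2 · 0 · 2 · 3
1 · 3 · 1 · 1 · 2
step 8: 3 · 3 · 3 · 3 · 0
0 · 3 · 0 · 3 · 2
2 · 2 · 1 · 3 · 1
3 · 2 · 3 · 1 · 2
0 · 2 · 0 · 2 · 3
1 · 3 · 1 · 1 · 2
step 9: 3 · 3 · 3 · 3 · 0
0 · 3 · 0 · 3 · 2
2 · 2 · 2 · 3 · 1
3 · 2 · 3 · 1 · 2
0 · 2 · 0 · 2 · 3
1 · 3 · 1 · 1 · 2
step 10: 3 · 3 · 3 · 3 · 0
0 · 3 · 0 · 3 · 2
2 · 2 · 3 · 3 · 1
3 · 2 · 3 · 1 · 2
0 · 2 · 0 · 2 · 3
1 · 3 · 1 · 1 · 2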